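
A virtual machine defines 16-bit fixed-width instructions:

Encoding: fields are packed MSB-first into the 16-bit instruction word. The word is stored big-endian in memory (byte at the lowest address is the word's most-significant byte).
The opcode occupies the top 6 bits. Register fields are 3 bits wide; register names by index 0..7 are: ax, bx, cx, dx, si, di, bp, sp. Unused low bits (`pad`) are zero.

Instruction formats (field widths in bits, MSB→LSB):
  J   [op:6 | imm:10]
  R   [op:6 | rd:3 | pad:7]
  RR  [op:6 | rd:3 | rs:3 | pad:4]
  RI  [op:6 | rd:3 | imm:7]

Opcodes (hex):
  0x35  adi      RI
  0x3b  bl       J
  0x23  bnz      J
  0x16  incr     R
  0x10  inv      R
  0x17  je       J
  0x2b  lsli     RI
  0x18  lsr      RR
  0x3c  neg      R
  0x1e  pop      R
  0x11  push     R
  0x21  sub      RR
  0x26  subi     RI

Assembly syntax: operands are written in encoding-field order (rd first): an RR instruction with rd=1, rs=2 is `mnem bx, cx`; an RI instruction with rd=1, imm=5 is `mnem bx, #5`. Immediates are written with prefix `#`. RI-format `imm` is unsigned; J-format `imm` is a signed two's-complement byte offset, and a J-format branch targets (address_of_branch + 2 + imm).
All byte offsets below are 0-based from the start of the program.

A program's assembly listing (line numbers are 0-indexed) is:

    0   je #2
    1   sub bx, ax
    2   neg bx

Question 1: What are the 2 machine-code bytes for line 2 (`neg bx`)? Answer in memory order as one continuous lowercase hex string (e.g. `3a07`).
2. neg fields op=0x3c:6|rd=1:3|pad=0:7 → word f080h → f0 80

f080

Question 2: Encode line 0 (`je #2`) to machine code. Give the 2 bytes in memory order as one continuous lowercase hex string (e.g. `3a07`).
0. je fields op=0x17:6|imm=2:10 → word 5c02h → 5c 02

5c02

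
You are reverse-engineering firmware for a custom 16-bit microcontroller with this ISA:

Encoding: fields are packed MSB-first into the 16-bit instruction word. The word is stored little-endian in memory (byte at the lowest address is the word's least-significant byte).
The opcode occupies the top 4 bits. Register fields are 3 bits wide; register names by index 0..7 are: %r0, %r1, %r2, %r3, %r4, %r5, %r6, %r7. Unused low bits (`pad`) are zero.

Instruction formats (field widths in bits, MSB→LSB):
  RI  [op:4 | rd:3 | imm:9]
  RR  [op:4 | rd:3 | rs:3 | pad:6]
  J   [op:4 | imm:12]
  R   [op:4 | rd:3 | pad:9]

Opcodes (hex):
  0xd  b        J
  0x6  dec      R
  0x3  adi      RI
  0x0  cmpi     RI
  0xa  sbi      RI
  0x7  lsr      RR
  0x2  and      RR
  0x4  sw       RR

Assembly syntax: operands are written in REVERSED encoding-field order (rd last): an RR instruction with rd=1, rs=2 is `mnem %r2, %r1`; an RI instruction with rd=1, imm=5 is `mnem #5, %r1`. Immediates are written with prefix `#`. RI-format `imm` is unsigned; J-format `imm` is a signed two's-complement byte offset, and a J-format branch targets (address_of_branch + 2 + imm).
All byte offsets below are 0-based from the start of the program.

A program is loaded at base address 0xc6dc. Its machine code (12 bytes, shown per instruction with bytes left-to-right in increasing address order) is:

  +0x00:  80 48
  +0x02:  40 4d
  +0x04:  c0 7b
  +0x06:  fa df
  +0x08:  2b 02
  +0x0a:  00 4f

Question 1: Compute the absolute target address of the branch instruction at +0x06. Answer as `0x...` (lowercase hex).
@+06  little-endian(fa df) = 0xdffa
  top 4b → 0xd → b [J]
  [11:0] imm=4090 (s12→-6) = #-6
  target = base 0xc6dc + off 0x06 + 2 + imm -6 = 0xc6de

0xc6de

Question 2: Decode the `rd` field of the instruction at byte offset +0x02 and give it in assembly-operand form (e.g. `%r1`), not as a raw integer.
%r6

+0x02: 40 4d ⇒ word 0x4d40 (little)
  opcode bits[15:12]=0x4: sw/RR
  rd@[11:9]=0x6 ⇒ %r6
  rs@[8:6]=0x5 ⇒ %r5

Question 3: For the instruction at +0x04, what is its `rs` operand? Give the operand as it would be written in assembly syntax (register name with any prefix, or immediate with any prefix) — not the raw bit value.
+0x04: c0 7b ⇒ word 0x7bc0 (little)
  top 4b → 0x7 → lsr [RR]
  rd@[11:9]=0x5 ⇒ %r5
  rs@[8:6]=0x7 ⇒ %r7

%r7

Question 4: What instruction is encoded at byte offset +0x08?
+0x08: 2b 02 ⇒ word 0x022b (little)
  opcode bits[15:12]=0x0: cmpi/RI
  [11:9] rd=1 = %r1
  [8:0] imm=43 = #43

cmpi #43, %r1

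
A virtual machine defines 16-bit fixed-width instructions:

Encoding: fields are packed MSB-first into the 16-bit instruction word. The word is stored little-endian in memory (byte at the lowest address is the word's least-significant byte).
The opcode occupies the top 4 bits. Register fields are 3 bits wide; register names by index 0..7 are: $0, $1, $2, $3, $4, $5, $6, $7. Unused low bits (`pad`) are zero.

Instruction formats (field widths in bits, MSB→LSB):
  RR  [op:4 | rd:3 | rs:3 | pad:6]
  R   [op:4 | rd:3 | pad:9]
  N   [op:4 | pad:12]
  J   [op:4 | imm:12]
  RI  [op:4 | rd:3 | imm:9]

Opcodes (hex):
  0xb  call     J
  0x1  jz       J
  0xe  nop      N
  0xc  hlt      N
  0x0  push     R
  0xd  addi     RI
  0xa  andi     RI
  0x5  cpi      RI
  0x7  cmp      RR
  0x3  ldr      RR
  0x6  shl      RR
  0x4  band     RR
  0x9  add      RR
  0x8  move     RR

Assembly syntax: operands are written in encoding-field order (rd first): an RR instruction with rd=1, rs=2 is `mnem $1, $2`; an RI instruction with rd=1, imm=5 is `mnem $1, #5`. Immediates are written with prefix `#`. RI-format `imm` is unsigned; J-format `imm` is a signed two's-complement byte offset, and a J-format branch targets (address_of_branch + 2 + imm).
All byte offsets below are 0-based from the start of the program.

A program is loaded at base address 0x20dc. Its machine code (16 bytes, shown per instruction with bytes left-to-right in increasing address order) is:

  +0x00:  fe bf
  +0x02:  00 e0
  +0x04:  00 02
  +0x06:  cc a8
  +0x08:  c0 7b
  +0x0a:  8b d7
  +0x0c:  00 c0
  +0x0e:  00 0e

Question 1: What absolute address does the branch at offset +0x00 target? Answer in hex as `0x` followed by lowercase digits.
0x20dc

[00] fe bf → 0xbffe
  opcode bits[15:12]=0xb: call/J
  imm@[11:0]=0xffe (s12→-2) ⇒ #-2
  target = base 0x20dc + off 0x00 + 2 + imm -2 = 0x20dc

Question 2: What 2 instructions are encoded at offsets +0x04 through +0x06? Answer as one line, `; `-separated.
+0x04: 00 02 ⇒ word 0x0200 (little)
  top 4b → 0x0 → push [R]
  [11:9] rd=1 = $1
+0x06: cc a8 ⇒ word 0xa8cc (little)
  top 4b → 0xa → andi [RI]
  [11:9] rd=4 = $4
  [8:0] imm=204 = #204

push $1; andi $4, #204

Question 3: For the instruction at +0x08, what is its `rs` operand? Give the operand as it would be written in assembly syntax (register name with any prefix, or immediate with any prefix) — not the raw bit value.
off 0x08: read c0 7b as little → 0x7bc0
  opcode bits[15:12]=0x7: cmp/RR
  [11:9] rd=5 = $5
  [8:6] rs=7 = $7

$7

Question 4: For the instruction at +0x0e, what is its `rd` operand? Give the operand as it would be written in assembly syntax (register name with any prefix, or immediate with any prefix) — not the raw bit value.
$7

off 0x0e: read 00 0e as little → 0x0e00
  top 4b → 0x0 → push [R]
  rd@[11:9]=0x7 ⇒ $7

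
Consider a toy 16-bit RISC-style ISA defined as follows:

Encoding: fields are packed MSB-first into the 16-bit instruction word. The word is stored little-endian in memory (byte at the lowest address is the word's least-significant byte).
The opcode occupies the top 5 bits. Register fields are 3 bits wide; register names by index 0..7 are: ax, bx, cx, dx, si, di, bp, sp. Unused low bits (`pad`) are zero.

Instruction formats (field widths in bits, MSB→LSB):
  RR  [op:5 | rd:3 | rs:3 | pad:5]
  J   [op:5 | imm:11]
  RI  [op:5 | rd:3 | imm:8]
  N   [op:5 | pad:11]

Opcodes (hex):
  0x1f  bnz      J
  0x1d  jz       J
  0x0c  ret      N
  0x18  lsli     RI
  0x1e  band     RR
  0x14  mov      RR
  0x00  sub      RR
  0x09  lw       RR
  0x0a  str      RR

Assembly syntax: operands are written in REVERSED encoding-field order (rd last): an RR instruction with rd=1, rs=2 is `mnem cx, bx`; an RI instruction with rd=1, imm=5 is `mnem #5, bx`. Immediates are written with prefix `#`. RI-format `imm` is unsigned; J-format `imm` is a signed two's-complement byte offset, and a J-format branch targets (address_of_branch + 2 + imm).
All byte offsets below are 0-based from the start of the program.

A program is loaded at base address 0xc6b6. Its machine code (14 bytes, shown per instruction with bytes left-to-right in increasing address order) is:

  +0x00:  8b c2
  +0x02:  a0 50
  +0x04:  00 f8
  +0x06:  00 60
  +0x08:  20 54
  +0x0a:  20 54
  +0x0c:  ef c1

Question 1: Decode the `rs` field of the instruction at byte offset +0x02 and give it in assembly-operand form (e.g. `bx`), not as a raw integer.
[02] a0 50 → 0x50a0
  op=0x50a0>>11=0xa ⇒ str (RR)
  rd@[10:8]=0x0 ⇒ ax
  rs@[7:5]=0x5 ⇒ di

di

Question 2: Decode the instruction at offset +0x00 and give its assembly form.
lsli #139, cx

[00] 8b c2 → 0xc28b
  top 5b → 0x18 → lsli [RI]
  rd@[10:8]=0x2 ⇒ cx
  imm@[7:0]=0x8b ⇒ #139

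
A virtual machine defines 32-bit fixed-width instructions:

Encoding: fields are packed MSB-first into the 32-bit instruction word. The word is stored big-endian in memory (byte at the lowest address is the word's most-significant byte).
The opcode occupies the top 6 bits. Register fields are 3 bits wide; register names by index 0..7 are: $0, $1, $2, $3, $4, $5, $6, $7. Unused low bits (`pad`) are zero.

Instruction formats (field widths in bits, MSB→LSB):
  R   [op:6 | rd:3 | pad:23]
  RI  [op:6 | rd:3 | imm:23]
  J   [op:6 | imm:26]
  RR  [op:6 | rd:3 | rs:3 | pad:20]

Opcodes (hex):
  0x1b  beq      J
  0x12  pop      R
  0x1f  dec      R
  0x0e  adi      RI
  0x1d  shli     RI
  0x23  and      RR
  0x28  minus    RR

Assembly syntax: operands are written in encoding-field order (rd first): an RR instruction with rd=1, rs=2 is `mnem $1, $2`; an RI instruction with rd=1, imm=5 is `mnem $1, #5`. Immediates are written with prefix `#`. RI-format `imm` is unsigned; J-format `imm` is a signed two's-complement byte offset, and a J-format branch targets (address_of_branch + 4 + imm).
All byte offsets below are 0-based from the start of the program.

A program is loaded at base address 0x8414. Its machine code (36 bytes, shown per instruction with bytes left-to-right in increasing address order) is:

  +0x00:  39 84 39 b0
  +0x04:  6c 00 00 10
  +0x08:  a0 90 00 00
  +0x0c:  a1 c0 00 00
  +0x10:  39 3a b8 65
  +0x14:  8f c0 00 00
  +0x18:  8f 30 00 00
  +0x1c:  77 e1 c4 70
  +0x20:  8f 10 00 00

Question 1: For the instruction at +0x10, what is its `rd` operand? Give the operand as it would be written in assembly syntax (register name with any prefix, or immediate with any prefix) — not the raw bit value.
$2

+0x10: 39 3a b8 65 ⇒ word 0x393ab865 (big)
  top 6b → 0xe → adi [RI]
  rd: (w>>23)&0x7=0x2 → $2
  imm: (w>>0)&0x7fffff=0x3ab865 → #3848293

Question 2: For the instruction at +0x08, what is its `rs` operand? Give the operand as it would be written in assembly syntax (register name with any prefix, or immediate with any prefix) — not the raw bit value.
[08] a0 90 00 00 → 0xa0900000
  top 6b → 0x28 → minus [RR]
  [25:23] rd=1 = $1
  [22:20] rs=1 = $1

$1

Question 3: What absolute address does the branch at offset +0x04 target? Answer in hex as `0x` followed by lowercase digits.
0x842c

off 0x04: read 6c 00 00 10 as big → 0x6c000010
  op=0x6c000010>>26=0x1b ⇒ beq (J)
  imm: (w>>0)&0x3ffffff=0x10 → #16
  target = base 0x8414 + off 0x04 + 4 + imm 16 = 0x842c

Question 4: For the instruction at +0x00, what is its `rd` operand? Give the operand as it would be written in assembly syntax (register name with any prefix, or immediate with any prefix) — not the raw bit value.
@+00  big-endian(39 84 39 b0) = 0x398439b0
  op=0x398439b0>>26=0xe ⇒ adi (RI)
  [25:23] rd=3 = $3
  [22:0] imm=276912 = #276912

$3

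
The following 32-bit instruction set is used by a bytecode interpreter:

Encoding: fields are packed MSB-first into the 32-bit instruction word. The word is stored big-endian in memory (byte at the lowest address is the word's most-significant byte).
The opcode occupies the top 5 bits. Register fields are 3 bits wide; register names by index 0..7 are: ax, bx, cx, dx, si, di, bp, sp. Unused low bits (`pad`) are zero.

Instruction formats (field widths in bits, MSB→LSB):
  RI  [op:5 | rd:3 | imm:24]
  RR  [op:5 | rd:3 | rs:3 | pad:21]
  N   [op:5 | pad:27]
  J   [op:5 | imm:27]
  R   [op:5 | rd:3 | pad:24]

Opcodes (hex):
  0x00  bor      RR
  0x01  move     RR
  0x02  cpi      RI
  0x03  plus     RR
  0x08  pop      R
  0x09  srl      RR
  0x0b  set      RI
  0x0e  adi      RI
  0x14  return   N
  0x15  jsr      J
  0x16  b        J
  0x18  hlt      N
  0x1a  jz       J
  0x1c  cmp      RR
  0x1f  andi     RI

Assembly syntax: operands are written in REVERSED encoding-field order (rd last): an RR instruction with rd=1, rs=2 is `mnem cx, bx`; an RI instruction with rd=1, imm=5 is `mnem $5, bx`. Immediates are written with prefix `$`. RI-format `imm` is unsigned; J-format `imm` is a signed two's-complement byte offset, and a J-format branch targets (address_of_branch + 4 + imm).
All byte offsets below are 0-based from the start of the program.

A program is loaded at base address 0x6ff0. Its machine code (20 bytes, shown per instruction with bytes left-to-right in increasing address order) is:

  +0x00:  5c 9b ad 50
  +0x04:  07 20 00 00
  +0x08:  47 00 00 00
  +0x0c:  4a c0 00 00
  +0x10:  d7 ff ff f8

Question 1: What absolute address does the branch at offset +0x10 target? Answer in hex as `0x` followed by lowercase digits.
@+10  big-endian(d7 ff ff f8) = 0xd7fffff8
  op=0xd7fffff8>>27=0x1a ⇒ jz (J)
  imm@[26:0]=0x7fffff8 (s27→-8) ⇒ $-8
  target = base 0x6ff0 + off 0x10 + 4 + imm -8 = 0x6ffc

0x6ffc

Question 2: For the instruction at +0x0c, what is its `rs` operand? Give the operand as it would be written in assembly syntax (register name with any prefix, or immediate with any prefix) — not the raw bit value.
bp

@+0c  big-endian(4a c0 00 00) = 0x4ac00000
  opcode bits[31:27]=0x9: srl/RR
  rd@[26:24]=0x2 ⇒ cx
  rs@[23:21]=0x6 ⇒ bp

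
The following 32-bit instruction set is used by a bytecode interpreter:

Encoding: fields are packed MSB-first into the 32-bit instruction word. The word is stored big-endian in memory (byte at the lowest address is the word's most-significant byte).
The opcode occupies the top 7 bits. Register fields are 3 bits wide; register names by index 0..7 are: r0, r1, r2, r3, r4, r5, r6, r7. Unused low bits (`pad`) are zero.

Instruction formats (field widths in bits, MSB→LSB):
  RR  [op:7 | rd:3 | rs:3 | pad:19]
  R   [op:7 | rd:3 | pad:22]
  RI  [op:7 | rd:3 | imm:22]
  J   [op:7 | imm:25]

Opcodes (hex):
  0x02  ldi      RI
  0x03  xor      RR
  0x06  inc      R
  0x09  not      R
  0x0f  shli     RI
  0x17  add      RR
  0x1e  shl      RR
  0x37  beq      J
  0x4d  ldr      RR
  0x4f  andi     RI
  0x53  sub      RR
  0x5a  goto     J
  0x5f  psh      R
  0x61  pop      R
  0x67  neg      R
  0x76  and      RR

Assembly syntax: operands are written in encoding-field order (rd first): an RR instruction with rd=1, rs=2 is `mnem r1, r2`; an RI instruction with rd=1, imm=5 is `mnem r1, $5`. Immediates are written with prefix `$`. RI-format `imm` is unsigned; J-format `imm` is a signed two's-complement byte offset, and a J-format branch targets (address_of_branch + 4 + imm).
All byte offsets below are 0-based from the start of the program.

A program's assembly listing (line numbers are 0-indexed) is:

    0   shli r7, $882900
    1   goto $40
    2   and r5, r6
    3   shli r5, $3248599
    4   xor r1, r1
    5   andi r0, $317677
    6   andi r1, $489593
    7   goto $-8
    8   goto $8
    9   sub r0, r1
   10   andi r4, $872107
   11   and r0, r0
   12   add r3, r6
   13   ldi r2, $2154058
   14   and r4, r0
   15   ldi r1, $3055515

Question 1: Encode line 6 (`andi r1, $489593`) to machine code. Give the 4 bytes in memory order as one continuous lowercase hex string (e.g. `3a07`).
6. andi fields op=0x4f:7|rd=1:3|imm=489593:22 → word 9e477879h → 9e 47 78 79

9e477879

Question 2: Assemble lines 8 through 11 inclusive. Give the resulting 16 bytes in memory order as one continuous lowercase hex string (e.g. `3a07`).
line 8 (goto): pack op=0x5a:7|imm=8:25 = 0xb4000008; big→ b4 00 00 08
line 9 (sub): pack op=0x53:7|rd=0:3|rs=1:3|pad=0:19 = 0xa6080000; big→ a6 08 00 00
line 10 (andi): pack op=0x4f:7|rd=4:3|imm=872107:22 = 0x9f0d4eab; big→ 9f 0d 4e ab
line 11 (and): pack op=0x76:7|rd=0:3|rs=0:3|pad=0:19 = 0xec000000; big→ ec 00 00 00

b4000008a60800009f0d4eabec000000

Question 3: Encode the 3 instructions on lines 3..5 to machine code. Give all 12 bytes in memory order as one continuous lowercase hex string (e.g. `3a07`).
3. shli fields op=0xf:7|rd=5:3|imm=3248599:22 → word 1f7191d7h → 1f 71 91 d7
4. xor fields op=0x3:7|rd=1:3|rs=1:3|pad=0:19 → word 06480000h → 06 48 00 00
5. andi fields op=0x4f:7|rd=0:3|imm=317677:22 → word 9e04d8edh → 9e 04 d8 ed

1f7191d7064800009e04d8ed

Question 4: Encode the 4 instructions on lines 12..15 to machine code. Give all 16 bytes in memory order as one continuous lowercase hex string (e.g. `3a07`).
2ef0000004a0de4aed000000046e9f9b

L12: add op=0x17:7|rd=3:3|rs=6:3|pad=0:19 ⇒ 0x2ef00000 ⇒ big 2e f0 00 00
L13: ldi op=0x2:7|rd=2:3|imm=2154058:22 ⇒ 0x04a0de4a ⇒ big 04 a0 de 4a
L14: and op=0x76:7|rd=4:3|rs=0:3|pad=0:19 ⇒ 0xed000000 ⇒ big ed 00 00 00
L15: ldi op=0x2:7|rd=1:3|imm=3055515:22 ⇒ 0x046e9f9b ⇒ big 04 6e 9f 9b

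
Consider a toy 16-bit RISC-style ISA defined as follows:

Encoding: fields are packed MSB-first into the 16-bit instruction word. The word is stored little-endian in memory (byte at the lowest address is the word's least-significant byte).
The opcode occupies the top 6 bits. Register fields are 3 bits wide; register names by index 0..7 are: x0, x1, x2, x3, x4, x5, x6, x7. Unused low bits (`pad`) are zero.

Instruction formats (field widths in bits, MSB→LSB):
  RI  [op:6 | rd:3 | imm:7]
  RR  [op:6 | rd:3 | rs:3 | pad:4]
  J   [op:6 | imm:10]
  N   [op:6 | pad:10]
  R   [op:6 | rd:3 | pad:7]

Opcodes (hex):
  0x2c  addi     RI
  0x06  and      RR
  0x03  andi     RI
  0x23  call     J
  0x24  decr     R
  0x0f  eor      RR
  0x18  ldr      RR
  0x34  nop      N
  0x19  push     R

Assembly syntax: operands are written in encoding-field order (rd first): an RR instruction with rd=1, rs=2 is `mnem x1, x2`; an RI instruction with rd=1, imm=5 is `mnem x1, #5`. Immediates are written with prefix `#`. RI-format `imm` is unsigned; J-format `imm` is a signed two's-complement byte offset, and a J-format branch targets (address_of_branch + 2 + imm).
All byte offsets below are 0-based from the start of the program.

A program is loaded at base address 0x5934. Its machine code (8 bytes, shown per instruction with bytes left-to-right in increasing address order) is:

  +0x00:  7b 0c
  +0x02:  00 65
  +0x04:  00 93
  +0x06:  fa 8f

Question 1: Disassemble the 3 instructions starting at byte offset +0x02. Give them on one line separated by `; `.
+0x02: 00 65 ⇒ word 0x6500 (little)
  opcode bits[15:10]=0x19: push/R
  rd@[9:7]=0x2 ⇒ x2
+0x04: 00 93 ⇒ word 0x9300 (little)
  opcode bits[15:10]=0x24: decr/R
  rd@[9:7]=0x6 ⇒ x6
+0x06: fa 8f ⇒ word 0x8ffa (little)
  opcode bits[15:10]=0x23: call/J
  imm@[9:0]=0x3fa (s10→-6) ⇒ #-6

push x2; decr x6; call #-6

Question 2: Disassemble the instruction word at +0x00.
[00] 7b 0c → 0x0c7b
  opcode bits[15:10]=0x3: andi/RI
  rd: (w>>7)&0x7=0x0 → x0
  imm: (w>>0)&0x7f=0x7b → #123

andi x0, #123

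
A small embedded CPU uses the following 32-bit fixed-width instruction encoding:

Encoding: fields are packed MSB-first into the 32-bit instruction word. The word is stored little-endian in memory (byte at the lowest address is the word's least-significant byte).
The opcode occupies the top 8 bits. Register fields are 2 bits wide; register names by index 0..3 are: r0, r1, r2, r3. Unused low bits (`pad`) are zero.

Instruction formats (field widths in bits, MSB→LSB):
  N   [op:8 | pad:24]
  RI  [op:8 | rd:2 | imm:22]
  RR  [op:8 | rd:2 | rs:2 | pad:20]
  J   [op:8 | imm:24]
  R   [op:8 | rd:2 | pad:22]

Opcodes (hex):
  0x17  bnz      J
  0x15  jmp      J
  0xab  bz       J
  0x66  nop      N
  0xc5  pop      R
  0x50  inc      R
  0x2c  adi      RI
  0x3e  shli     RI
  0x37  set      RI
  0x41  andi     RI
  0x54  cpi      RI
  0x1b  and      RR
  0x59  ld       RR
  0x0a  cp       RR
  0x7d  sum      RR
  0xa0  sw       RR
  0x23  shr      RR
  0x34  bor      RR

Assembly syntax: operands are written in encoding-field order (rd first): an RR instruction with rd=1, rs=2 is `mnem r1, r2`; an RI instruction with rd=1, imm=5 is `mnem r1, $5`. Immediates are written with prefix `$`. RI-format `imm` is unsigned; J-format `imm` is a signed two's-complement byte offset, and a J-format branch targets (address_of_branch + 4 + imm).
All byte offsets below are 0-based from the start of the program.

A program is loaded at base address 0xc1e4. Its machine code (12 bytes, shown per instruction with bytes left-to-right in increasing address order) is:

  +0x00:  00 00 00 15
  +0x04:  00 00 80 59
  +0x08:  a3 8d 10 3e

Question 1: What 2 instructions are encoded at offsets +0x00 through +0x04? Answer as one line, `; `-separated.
@+00  little-endian(00 00 00 15) = 0x15000000
  op=0x15000000>>24=0x15 ⇒ jmp (J)
  imm@[23:0]=0x0 ⇒ $0
@+04  little-endian(00 00 80 59) = 0x59800000
  op=0x59800000>>24=0x59 ⇒ ld (RR)
  rd@[23:22]=0x2 ⇒ r2
  rs@[21:20]=0x0 ⇒ r0

jmp $0; ld r2, r0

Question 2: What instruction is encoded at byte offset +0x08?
shli r0, $1084835

off 0x08: read a3 8d 10 3e as little → 0x3e108da3
  op=0x3e108da3>>24=0x3e ⇒ shli (RI)
  [23:22] rd=0 = r0
  [21:0] imm=1084835 = $1084835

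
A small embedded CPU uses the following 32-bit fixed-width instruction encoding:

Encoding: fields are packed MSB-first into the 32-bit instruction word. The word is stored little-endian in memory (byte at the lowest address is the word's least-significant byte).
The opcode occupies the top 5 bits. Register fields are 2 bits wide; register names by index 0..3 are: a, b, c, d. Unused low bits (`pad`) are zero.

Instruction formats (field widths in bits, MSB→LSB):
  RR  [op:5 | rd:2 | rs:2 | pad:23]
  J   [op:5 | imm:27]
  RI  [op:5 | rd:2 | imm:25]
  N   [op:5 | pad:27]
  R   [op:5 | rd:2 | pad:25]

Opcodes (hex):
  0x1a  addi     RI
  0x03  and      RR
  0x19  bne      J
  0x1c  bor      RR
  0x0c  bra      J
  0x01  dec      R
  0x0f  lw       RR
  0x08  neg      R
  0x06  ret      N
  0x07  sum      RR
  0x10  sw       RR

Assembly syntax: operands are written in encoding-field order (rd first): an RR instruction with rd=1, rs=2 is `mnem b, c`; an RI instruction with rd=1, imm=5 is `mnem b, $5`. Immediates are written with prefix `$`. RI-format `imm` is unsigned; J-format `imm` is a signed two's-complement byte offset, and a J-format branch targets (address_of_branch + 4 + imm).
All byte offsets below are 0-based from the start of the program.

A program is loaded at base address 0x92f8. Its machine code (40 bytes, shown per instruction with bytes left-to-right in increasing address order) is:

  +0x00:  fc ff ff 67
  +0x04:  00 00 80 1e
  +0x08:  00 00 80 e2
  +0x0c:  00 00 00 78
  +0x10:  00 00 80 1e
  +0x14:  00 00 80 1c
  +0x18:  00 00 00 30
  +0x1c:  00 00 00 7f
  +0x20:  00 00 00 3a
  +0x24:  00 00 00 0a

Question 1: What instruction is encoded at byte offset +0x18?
ret

+0x18: 00 00 00 30 ⇒ word 0x30000000 (little)
  op=0x30000000>>27=0x6 ⇒ ret (N)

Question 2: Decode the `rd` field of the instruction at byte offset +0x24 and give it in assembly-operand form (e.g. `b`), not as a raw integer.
off 0x24: read 00 00 00 0a as little → 0x0a000000
  top 5b → 0x1 → dec [R]
  [26:25] rd=1 = b

b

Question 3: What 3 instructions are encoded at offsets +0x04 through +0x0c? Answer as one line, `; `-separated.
and d, b; bor b, b; lw a, a

[04] 00 00 80 1e → 0x1e800000
  top 5b → 0x3 → and [RR]
  [26:25] rd=3 = d
  [24:23] rs=1 = b
[08] 00 00 80 e2 → 0xe2800000
  top 5b → 0x1c → bor [RR]
  [26:25] rd=1 = b
  [24:23] rs=1 = b
[0c] 00 00 00 78 → 0x78000000
  top 5b → 0xf → lw [RR]
  [26:25] rd=0 = a
  [24:23] rs=0 = a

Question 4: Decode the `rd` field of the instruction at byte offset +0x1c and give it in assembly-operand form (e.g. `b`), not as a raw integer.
d

@+1c  little-endian(00 00 00 7f) = 0x7f000000
  top 5b → 0xf → lw [RR]
  rd@[26:25]=0x3 ⇒ d
  rs@[24:23]=0x2 ⇒ c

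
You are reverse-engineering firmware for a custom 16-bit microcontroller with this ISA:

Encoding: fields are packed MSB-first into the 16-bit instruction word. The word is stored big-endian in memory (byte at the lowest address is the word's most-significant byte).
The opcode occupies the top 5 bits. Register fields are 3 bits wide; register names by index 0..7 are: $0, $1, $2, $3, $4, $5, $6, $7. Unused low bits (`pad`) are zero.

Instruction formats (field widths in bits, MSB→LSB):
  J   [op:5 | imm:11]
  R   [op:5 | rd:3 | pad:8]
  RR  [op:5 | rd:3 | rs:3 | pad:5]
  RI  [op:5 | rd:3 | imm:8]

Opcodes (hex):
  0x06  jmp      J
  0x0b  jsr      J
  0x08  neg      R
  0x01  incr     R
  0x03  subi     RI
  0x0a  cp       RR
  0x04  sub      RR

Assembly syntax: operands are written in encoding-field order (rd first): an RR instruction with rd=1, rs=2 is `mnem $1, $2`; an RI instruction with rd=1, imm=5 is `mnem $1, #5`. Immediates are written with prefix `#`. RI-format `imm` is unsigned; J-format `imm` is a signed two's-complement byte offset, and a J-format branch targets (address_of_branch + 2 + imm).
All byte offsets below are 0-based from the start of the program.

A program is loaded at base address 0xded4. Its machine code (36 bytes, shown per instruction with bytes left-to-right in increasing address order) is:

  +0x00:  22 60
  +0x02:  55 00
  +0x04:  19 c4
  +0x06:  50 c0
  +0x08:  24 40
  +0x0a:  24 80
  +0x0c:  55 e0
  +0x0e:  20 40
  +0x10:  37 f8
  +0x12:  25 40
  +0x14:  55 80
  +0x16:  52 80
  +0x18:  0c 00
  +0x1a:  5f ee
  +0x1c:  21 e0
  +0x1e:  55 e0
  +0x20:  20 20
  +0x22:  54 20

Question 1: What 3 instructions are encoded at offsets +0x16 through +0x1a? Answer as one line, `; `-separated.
@+16  big-endian(52 80) = 0x5280
  top 5b → 0xa → cp [RR]
  rd: (w>>8)&0x7=0x2 → $2
  rs: (w>>5)&0x7=0x4 → $4
@+18  big-endian(0c 00) = 0x0c00
  top 5b → 0x1 → incr [R]
  rd: (w>>8)&0x7=0x4 → $4
@+1a  big-endian(5f ee) = 0x5fee
  top 5b → 0xb → jsr [J]
  imm: (w>>0)&0x7ff=0x7ee (s11→-18) → #-18

cp $2, $4; incr $4; jsr #-18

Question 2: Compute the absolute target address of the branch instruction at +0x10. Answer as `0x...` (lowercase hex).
0xdede

[10] 37 f8 → 0x37f8
  op=0x37f8>>11=0x6 ⇒ jmp (J)
  [10:0] imm=2040 (s11→-8) = #-8
  target = base 0xded4 + off 0x10 + 2 + imm -8 = 0xdede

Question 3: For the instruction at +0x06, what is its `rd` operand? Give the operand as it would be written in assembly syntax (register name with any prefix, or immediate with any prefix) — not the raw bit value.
@+06  big-endian(50 c0) = 0x50c0
  top 5b → 0xa → cp [RR]
  [10:8] rd=0 = $0
  [7:5] rs=6 = $6

$0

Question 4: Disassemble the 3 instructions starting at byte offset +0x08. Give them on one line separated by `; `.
+0x08: 24 40 ⇒ word 0x2440 (big)
  opcode bits[15:11]=0x4: sub/RR
  rd: (w>>8)&0x7=0x4 → $4
  rs: (w>>5)&0x7=0x2 → $2
+0x0a: 24 80 ⇒ word 0x2480 (big)
  opcode bits[15:11]=0x4: sub/RR
  rd: (w>>8)&0x7=0x4 → $4
  rs: (w>>5)&0x7=0x4 → $4
+0x0c: 55 e0 ⇒ word 0x55e0 (big)
  opcode bits[15:11]=0xa: cp/RR
  rd: (w>>8)&0x7=0x5 → $5
  rs: (w>>5)&0x7=0x7 → $7

sub $4, $2; sub $4, $4; cp $5, $7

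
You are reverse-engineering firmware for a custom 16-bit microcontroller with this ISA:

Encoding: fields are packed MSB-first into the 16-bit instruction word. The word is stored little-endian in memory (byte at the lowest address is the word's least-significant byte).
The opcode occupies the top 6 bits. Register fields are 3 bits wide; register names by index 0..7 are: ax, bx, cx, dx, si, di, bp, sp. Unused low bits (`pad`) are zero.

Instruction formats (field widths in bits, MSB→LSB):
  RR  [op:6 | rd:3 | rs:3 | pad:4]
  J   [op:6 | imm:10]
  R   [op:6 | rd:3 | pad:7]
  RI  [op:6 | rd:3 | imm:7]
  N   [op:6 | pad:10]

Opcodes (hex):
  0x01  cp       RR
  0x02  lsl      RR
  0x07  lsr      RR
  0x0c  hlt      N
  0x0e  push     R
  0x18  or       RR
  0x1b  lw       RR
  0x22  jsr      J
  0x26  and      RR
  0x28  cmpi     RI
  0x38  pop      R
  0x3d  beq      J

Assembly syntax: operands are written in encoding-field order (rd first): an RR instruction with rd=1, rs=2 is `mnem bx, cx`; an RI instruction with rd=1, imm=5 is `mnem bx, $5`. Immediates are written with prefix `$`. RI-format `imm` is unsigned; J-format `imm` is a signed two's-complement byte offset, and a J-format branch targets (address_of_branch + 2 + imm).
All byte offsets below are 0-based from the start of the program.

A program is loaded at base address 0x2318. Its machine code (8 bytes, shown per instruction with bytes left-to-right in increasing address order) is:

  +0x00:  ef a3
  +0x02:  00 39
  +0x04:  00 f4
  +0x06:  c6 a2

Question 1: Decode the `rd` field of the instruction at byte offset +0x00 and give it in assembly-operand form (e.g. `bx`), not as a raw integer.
+0x00: ef a3 ⇒ word 0xa3ef (little)
  top 6b → 0x28 → cmpi [RI]
  rd: (w>>7)&0x7=0x7 → sp
  imm: (w>>0)&0x7f=0x6f → $111

sp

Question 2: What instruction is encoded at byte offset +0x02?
@+02  little-endian(00 39) = 0x3900
  op=0x3900>>10=0xe ⇒ push (R)
  rd@[9:7]=0x2 ⇒ cx

push cx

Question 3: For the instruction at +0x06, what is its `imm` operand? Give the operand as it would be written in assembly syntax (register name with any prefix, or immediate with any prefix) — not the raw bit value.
@+06  little-endian(c6 a2) = 0xa2c6
  op=0xa2c6>>10=0x28 ⇒ cmpi (RI)
  [9:7] rd=5 = di
  [6:0] imm=70 = $70

$70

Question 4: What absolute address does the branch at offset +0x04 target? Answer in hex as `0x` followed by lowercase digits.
0x231e

[04] 00 f4 → 0xf400
  op=0xf400>>10=0x3d ⇒ beq (J)
  [9:0] imm=0 = $0
  target = base 0x2318 + off 0x04 + 2 + imm 0 = 0x231e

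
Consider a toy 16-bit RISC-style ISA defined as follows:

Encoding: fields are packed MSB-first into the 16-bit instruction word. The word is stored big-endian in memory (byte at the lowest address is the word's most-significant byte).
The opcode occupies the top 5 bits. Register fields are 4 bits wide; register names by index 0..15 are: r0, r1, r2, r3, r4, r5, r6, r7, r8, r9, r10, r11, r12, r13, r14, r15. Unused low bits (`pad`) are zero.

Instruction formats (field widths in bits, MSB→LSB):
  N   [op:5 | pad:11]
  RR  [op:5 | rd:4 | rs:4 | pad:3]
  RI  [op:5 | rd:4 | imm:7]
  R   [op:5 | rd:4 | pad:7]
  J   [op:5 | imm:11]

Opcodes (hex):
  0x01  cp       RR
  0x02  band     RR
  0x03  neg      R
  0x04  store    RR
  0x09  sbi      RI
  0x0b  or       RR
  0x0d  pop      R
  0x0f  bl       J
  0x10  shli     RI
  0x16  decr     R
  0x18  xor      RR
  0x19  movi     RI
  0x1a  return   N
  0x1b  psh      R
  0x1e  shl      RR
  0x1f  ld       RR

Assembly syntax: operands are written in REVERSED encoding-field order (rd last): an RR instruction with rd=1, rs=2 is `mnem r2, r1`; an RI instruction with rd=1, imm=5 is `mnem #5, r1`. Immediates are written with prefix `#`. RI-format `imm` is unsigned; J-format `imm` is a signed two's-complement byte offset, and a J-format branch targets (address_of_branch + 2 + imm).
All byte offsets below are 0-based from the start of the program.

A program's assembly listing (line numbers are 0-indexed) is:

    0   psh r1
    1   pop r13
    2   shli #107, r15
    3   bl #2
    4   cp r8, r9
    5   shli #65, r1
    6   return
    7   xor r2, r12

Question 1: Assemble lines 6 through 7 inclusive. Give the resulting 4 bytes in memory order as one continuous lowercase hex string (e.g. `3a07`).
6. return fields op=0x1a:5|pad=0:11 → word d000h → d0 00
7. xor fields op=0x18:5|rd=12:4|rs=2:4|pad=0:3 → word c610h → c6 10

d000c610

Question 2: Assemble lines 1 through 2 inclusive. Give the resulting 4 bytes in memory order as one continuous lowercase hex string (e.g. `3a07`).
L1: pop op=0xd:5|rd=13:4|pad=0:7 ⇒ 0x6e80 ⇒ big 6e 80
L2: shli op=0x10:5|rd=15:4|imm=107:7 ⇒ 0x87eb ⇒ big 87 eb

6e8087eb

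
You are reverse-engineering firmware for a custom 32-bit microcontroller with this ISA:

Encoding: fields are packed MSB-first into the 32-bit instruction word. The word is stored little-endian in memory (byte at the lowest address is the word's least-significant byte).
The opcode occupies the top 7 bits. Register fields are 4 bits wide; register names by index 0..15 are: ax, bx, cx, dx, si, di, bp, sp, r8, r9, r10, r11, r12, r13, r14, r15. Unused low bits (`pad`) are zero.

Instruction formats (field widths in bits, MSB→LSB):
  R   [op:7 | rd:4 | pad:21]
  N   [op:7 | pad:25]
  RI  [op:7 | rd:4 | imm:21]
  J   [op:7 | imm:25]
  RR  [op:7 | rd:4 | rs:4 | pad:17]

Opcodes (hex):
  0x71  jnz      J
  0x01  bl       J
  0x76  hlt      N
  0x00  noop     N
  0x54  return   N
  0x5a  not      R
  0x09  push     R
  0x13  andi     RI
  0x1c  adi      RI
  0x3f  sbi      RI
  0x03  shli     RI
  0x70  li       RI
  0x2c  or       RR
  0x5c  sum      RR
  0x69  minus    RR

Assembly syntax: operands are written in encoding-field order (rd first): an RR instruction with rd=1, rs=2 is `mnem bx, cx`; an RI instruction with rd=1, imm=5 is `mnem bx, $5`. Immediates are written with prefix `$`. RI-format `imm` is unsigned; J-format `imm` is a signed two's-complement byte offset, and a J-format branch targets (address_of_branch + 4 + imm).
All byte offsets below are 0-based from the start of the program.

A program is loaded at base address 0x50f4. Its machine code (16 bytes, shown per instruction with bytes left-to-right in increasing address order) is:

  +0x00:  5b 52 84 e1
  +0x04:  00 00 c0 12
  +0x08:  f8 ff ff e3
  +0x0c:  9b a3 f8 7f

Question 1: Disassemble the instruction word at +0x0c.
sbi r15, $1614747

@+0c  little-endian(9b a3 f8 7f) = 0x7ff8a39b
  opcode bits[31:25]=0x3f: sbi/RI
  rd@[24:21]=0xf ⇒ r15
  imm@[20:0]=0x18a39b ⇒ $1614747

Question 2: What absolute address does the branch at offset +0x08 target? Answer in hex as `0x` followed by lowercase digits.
+0x08: f8 ff ff e3 ⇒ word 0xe3fffff8 (little)
  top 7b → 0x71 → jnz [J]
  [24:0] imm=33554424 (s25→-8) = $-8
  target = base 0x50f4 + off 0x08 + 4 + imm -8 = 0x50f8

0x50f8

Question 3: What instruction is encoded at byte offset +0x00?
li r12, $283227

@+00  little-endian(5b 52 84 e1) = 0xe184525b
  opcode bits[31:25]=0x70: li/RI
  rd@[24:21]=0xc ⇒ r12
  imm@[20:0]=0x4525b ⇒ $283227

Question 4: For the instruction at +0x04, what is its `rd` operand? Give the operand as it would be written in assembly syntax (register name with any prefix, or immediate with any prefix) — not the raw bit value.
off 0x04: read 00 00 c0 12 as little → 0x12c00000
  top 7b → 0x9 → push [R]
  [24:21] rd=6 = bp

bp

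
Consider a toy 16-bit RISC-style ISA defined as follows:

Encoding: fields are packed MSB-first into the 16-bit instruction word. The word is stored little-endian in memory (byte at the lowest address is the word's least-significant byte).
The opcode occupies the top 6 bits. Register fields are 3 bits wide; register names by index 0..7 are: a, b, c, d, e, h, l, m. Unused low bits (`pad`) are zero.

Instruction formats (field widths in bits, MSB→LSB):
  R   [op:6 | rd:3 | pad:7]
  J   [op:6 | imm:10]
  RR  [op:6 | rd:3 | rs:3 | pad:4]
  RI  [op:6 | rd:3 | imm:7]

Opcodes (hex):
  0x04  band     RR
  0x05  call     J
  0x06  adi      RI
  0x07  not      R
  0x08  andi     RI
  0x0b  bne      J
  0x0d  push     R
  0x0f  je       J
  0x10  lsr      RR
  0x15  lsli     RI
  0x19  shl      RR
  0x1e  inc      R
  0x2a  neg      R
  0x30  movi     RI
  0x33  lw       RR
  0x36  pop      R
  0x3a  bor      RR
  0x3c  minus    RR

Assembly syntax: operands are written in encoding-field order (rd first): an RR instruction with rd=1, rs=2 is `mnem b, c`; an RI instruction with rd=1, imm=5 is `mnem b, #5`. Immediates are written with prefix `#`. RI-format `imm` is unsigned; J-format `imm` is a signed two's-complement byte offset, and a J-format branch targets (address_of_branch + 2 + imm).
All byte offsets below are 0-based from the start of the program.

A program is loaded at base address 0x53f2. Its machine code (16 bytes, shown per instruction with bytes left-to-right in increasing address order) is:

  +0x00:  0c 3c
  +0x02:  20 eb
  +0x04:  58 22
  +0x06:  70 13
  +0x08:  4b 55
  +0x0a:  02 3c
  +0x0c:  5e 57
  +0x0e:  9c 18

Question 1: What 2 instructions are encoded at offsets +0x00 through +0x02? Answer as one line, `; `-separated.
+0x00: 0c 3c ⇒ word 0x3c0c (little)
  top 6b → 0xf → je [J]
  [9:0] imm=12 = #12
+0x02: 20 eb ⇒ word 0xeb20 (little)
  top 6b → 0x3a → bor [RR]
  [9:7] rd=6 = l
  [6:4] rs=2 = c

je #12; bor l, c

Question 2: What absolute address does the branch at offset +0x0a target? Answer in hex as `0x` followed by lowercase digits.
+0x0a: 02 3c ⇒ word 0x3c02 (little)
  op=0x3c02>>10=0xf ⇒ je (J)
  imm: (w>>0)&0x3ff=0x2 → #2
  target = base 0x53f2 + off 0x0a + 2 + imm 2 = 0x5400

0x5400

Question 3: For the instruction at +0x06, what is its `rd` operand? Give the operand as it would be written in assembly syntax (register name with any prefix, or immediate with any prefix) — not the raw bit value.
l

+0x06: 70 13 ⇒ word 0x1370 (little)
  op=0x1370>>10=0x4 ⇒ band (RR)
  rd: (w>>7)&0x7=0x6 → l
  rs: (w>>4)&0x7=0x7 → m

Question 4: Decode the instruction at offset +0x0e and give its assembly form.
adi b, #28

+0x0e: 9c 18 ⇒ word 0x189c (little)
  top 6b → 0x6 → adi [RI]
  [9:7] rd=1 = b
  [6:0] imm=28 = #28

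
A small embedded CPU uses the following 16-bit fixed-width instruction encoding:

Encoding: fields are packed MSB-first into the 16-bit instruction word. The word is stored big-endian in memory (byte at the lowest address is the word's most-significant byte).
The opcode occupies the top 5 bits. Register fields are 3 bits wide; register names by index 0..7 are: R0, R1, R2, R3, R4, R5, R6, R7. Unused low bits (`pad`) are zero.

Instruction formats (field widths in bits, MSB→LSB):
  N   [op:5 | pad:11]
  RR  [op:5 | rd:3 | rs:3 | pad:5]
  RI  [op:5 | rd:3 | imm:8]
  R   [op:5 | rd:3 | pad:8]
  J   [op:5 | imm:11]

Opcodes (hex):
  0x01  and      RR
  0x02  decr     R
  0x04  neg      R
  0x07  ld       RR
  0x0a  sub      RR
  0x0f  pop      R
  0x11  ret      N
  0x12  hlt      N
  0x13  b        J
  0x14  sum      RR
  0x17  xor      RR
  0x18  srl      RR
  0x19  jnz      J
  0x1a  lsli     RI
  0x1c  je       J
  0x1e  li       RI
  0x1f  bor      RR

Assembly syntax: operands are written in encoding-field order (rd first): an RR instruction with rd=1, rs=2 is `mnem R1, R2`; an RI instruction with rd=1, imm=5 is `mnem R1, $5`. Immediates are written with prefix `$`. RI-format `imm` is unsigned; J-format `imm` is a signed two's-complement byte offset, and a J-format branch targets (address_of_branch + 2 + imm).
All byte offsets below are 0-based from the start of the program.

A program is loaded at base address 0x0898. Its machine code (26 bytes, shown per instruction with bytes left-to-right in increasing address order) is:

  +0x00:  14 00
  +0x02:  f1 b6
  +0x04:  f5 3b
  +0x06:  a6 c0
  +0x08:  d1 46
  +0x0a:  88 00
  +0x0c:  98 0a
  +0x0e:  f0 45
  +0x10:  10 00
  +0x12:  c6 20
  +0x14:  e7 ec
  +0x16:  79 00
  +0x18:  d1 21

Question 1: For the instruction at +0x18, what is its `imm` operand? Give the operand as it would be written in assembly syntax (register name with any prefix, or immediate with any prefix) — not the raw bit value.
$33

@+18  big-endian(d1 21) = 0xd121
  op=0xd121>>11=0x1a ⇒ lsli (RI)
  [10:8] rd=1 = R1
  [7:0] imm=33 = $33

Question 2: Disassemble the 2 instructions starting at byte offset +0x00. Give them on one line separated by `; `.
decr R4; li R1, $182

+0x00: 14 00 ⇒ word 0x1400 (big)
  op=0x1400>>11=0x2 ⇒ decr (R)
  rd: (w>>8)&0x7=0x4 → R4
+0x02: f1 b6 ⇒ word 0xf1b6 (big)
  op=0xf1b6>>11=0x1e ⇒ li (RI)
  rd: (w>>8)&0x7=0x1 → R1
  imm: (w>>0)&0xff=0xb6 → $182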